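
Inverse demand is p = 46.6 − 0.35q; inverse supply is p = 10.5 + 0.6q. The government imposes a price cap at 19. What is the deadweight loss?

269.81

Competitive equilibrium: 46.6 − 0.35q = 10.5 + 0.6q → q* = 38, p* = 33.3.
At the ceiling p = 19, quantity supplied = (19 − 10.5)/0.6 = 14.1667.
Willingness to pay at q' = 14.1667: 46.6 − 0.35·14.1667 = 41.6417.
Δq = 38 − 14.1667 = 23.8333; wedge = 41.6417 − 19 = 22.6417.
DWL = ½ × 23.8333 × 22.6417 = 269.81.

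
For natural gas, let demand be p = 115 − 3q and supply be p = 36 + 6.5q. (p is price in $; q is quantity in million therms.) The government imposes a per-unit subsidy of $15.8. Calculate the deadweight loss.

Competitive equilibrium: 115 − 3q = 36 + 6.5q → q* = 8.3158, p* = 90.0526.
The subsidy lowers effective supply by 15.8: p = 20.2 + 6.5q.
New quantity: 115 − 3q = 20.2 + 6.5q → q' = 9.9789.
Overproduction Δq = 9.9789 − 8.3158 = 1.6631; wedge = subsidy = 15.8.
The triangle = ½ × 1.6631 × 15.8 = $13.14 million.

$13.14 million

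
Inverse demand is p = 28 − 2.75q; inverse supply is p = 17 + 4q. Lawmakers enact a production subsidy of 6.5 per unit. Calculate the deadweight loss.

3.13

Competitive equilibrium: 28 − 2.75q = 17 + 4q → q* = 1.6296, p* = 23.5185.
The subsidy lowers effective supply by 6.5: p = 10.5 + 4q.
New quantity: 28 − 2.75q = 10.5 + 4q → q' = 2.5926.
Overproduction Δq = 2.5926 − 1.6296 = 0.963; wedge = subsidy = 6.5.
Deadweight loss = ½ × 0.963 × 6.5 = 3.13.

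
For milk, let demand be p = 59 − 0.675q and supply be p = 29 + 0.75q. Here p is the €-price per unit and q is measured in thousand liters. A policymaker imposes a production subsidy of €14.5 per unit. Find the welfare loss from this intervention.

Competitive equilibrium: 59 − 0.675q = 29 + 0.75q → q* = 21.0526, p* = 44.7895.
The subsidy lowers effective supply by 14.5: p = 14.5 + 0.75q.
New quantity: 59 − 0.675q = 14.5 + 0.75q → q' = 31.2281.
Overproduction Δq = 31.2281 − 21.0526 = 10.1755; wedge = subsidy = 14.5.
Deadweight loss = ½ × 10.1755 × 14.5 = €73.77 thousand.

€73.77 thousand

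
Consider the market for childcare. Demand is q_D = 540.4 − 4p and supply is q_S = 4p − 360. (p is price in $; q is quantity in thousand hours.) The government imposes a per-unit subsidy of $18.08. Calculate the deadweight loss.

$326.89 thousand

In inverse form: demand p = 135.1 − 0.25q, supply p = 90 + 0.25q.
Competitive equilibrium: 135.1 − 0.25q = 90 + 0.25q → q* = 90.2, p* = 112.55.
The subsidy lowers effective supply by 18.08: p = 71.92 + 0.25q.
New quantity: 135.1 − 0.25q = 71.92 + 0.25q → q' = 126.36.
Overproduction Δq = 126.36 − 90.2 = 36.16; wedge = subsidy = 18.08.
The triangle = ½ × 36.16 × 18.08 = $326.89 thousand.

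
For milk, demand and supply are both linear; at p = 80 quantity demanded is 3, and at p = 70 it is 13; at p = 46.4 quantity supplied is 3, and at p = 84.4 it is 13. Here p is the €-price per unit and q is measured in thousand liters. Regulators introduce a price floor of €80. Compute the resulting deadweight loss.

Demand slope = (70 − 80)/(13 − 3) = −1, so p = 83 − q.
Supply slope = (84.4 − 46.4)/(13 − 3) = 3.8, so p = 35 + 3.8q.
Competitive equilibrium: 83 − q = 35 + 3.8q → q* = 10, p* = 73.
At the floor p = 80, quantity demanded = (83 − 80)/1 = 3.
Sellers' marginal cost at q' = 3: 35 + 3.8·3 = 46.4.
Δq = 10 − 3 = 7; wedge = 80 − 46.4 = 33.6.
Deadweight loss = ½ × 7 × 33.6 = €117.60 thousand.

€117.60 thousand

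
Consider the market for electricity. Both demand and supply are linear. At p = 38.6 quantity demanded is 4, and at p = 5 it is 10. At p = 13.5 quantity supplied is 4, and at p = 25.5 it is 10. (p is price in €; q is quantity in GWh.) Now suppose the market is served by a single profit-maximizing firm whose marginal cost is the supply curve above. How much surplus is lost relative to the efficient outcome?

Demand slope = (5 − 38.6)/(10 − 4) = −5.6, so p = 61 − 5.6q.
Supply slope = (25.5 − 13.5)/(10 − 4) = 2, so p = 5.5 + 2q.
Competitive equilibrium: 61 − 5.6q = 5.5 + 2q → q* = 7.3026, p* = 20.1053.
Marginal revenue: MR = 61 − 11.2q. Set MR = MC: 61 − 11.2q = 5.5 + 2q → q_m = 4.2045.
Price p_m = 61 − 5.6·4.2045 = 37.4548; MC(q_m) = 5.5 + 2·4.2045 = 13.909.
Competitive q* = 7.3026, so Δq = 3.0981; wedge = 37.4548 − 13.909 = 23.5458.
DWL = ½ × 3.0981 × 23.5458 = €36.47.

€36.47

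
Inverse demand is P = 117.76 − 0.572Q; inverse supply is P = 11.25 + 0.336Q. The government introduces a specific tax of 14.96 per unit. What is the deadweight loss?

Competitive equilibrium: 117.76 − 0.572Q = 11.25 + 0.336Q → Q* = 117.3018, P* = 50.6634.
With the tax, the buyer price exceeds the seller price by 14.96: (117.76 − 0.572Q) − (11.25 + 0.336Q) = 14.96 → Q' = 100.826.
ΔQ = 117.3018 − 100.826 = 16.4758; the wedge equals the tax, 14.96.
The triangle = ½ × 16.4758 × 14.96 = 123.24.

123.24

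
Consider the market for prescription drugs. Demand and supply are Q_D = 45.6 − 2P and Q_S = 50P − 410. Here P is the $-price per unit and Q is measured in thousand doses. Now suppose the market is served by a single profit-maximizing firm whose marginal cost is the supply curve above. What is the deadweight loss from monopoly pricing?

$49.25 thousand

In inverse form: demand P = 22.8 − 0.5Q, supply P = 8.2 + 0.02Q.
Competitive equilibrium: 22.8 − 0.5Q = 8.2 + 0.02Q → Q* = 28.0769, P* = 8.7615.
Marginal revenue: MR = 22.8 − Q. Set MR = MC: 22.8 − Q = 8.2 + 0.02Q → Q_m = 14.3137.
Price P_m = 22.8 − 0.5·14.3137 = 15.6432; MC(Q_m) = 8.2 + 0.02·14.3137 = 8.4863.
Competitive Q* = 28.0769, so ΔQ = 13.7632; wedge = 15.6432 − 8.4863 = 7.1569.
DWL = ½ × 13.7632 × 7.1569 = $49.25 thousand.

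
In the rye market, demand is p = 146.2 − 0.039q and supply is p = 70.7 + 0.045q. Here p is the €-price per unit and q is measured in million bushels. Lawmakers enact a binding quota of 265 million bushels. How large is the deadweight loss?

Competitive equilibrium: 146.2 − 0.039q = 70.7 + 0.045q → q* = 898.8095, p* = 111.1464.
At q = 265: demand price = 146.2 − 0.039·265 = 135.865; supply price = 70.7 + 0.045·265 = 82.625.
Δq = 898.8095 − 265 = 633.8095; wedge = 135.865 − 82.625 = 53.24.
DWL = ½ × 633.8095 × 53.24 = €16872.01 million.

€16872.01 million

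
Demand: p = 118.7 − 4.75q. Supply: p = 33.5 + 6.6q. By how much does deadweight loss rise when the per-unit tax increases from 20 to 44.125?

Competitive equilibrium: 118.7 − 4.75q = 33.5 + 6.6q → q* = 7.5066, p* = 83.0436.
For a per-unit tax t: Δq = t/11.35, so DWL = ½·t·(t/11.35) = t²/22.7.
At t = 20: DWL = 17.621. At t = 44.125: DWL = 85.772.
Increase = 85.772 − 17.621 = 68.15.

68.15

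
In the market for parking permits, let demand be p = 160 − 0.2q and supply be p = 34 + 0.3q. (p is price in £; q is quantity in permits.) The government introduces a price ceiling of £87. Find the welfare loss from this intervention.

Competitive equilibrium: 160 − 0.2q = 34 + 0.3q → q* = 252, p* = 109.6.
At the ceiling p = 87, quantity supplied = (87 − 34)/0.3 = 176.6667.
Willingness to pay at q' = 176.6667: 160 − 0.2·176.6667 = 124.6667.
Δq = 252 − 176.6667 = 75.3333; wedge = 124.6667 − 87 = 37.6667.
Welfare loss = ½ × 75.3333 × 37.6667 = £1418.78.

£1418.78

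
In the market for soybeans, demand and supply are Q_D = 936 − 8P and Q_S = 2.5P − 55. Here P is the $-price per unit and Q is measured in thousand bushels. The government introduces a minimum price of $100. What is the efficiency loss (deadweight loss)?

In inverse form: demand P = 117 − 0.125Q, supply P = 22 + 0.4Q.
Competitive equilibrium: 117 − 0.125Q = 22 + 0.4Q → Q* = 180.9524, P* = 94.381.
At the floor P = 100, quantity demanded = (117 − 100)/0.125 = 136.
Sellers' marginal cost at Q' = 136: 22 + 0.4·136 = 76.4.
ΔQ = 180.9524 − 136 = 44.9524; wedge = 100 − 76.4 = 23.6.
Deadweight loss = ½ × 44.9524 × 23.6 = $530.44 thousand.

$530.44 thousand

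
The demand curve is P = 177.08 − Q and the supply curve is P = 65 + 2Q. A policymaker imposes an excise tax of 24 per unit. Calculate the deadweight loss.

96

Competitive equilibrium: 177.08 − Q = 65 + 2Q → Q* = 37.36, P* = 139.72.
With the tax, the buyer price exceeds the seller price by 24: (177.08 − Q) − (65 + 2Q) = 24 → Q' = 29.36.
ΔQ = 37.36 − 29.36 = 8; the wedge equals the tax, 24.
The triangle = ½ × 8 × 24 = 96.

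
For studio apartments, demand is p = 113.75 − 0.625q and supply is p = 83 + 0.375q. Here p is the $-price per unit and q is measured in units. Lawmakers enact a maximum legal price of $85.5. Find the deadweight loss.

Competitive equilibrium: 113.75 − 0.625q = 83 + 0.375q → q* = 30.75, p* = 94.5313.
At the ceiling p = 85.5, quantity supplied = (85.5 − 83)/0.375 = 6.6667.
Willingness to pay at q' = 6.6667: 113.75 − 0.625·6.6667 = 109.5833.
Δq = 30.75 − 6.6667 = 24.0833; wedge = 109.5833 − 85.5 = 24.0833.
The triangle = ½ × 24.0833 × 24.0833 = $290.

$290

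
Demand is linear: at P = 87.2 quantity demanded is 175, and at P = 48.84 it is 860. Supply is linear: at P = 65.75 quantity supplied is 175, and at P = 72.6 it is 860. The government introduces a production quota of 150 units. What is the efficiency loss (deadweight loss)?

Demand slope = (48.84 − 87.2)/(860 − 175) = −0.056, so P = 97 − 0.056Q.
Supply slope = (72.6 − 65.75)/(860 − 175) = 0.01, so P = 64 + 0.01Q.
Competitive equilibrium: 97 − 0.056Q = 64 + 0.01Q → Q* = 500, P* = 69.
At Q = 150: demand price = 97 − 0.056·150 = 88.6; supply price = 64 + 0.01·150 = 65.5.
ΔQ = 500 − 150 = 350; wedge = 88.6 − 65.5 = 23.1.
The triangle = ½ × 350 × 23.1 = 4042.50.

4042.50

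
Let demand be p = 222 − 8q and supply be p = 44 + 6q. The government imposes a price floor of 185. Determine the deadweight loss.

Competitive equilibrium: 222 − 8q = 44 + 6q → q* = 12.7143, p* = 120.2857.
At the floor p = 185, quantity demanded = (222 − 185)/8 = 4.625.
Sellers' marginal cost at q' = 4.625: 44 + 6·4.625 = 71.75.
Δq = 12.7143 − 4.625 = 8.0893; wedge = 185 − 71.75 = 113.25.
DWL = ½ × 8.0893 × 113.25 = 458.06.

458.06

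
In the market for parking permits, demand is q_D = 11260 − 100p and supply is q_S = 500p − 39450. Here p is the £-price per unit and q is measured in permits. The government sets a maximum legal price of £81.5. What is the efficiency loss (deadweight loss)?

In inverse form: demand p = 112.6 − 0.01q, supply p = 78.9 + 0.002q.
Competitive equilibrium: 112.6 − 0.01q = 78.9 + 0.002q → q* = 2808.3333, p* = 84.5167.
At the ceiling p = 81.5, quantity supplied = (81.5 − 78.9)/0.002 = 1300.
Willingness to pay at q' = 1300: 112.6 − 0.01·1300 = 99.6.
Δq = 2808.3333 − 1300 = 1508.3333; wedge = 99.6 − 81.5 = 18.1.
Deadweight loss = ½ × 1508.3333 × 18.1 = £13650.42.

£13650.42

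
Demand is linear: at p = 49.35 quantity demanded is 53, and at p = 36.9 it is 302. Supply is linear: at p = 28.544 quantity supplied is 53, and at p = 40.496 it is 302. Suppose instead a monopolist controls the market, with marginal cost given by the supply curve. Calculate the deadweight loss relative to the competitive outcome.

393.65

Demand slope = (36.9 − 49.35)/(302 − 53) = −0.05, so p = 52 − 0.05q.
Supply slope = (40.496 − 28.544)/(302 − 53) = 0.048, so p = 26 + 0.048q.
Competitive equilibrium: 52 − 0.05q = 26 + 0.048q → q* = 265.3061, p* = 38.7347.
Marginal revenue: MR = 52 − 0.1q. Set MR = MC: 52 − 0.1q = 26 + 0.048q → q_m = 175.6757.
Price p_m = 52 − 0.05·175.6757 = 43.2162; MC(q_m) = 26 + 0.048·175.6757 = 34.4324.
Competitive q* = 265.3061, so Δq = 89.6304; wedge = 43.2162 − 34.4324 = 8.7838.
Deadweight loss = ½ × 89.6304 × 8.7838 = 393.65.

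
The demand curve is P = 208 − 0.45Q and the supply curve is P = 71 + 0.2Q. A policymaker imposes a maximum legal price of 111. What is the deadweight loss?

Competitive equilibrium: 208 − 0.45Q = 71 + 0.2Q → Q* = 210.7692, P* = 113.1538.
At the ceiling P = 111, quantity supplied = (111 − 71)/0.2 = 200.
Willingness to pay at Q' = 200: 208 − 0.45·200 = 118.
ΔQ = 210.7692 − 200 = 10.7692; wedge = 118 − 111 = 7.
Deadweight loss = ½ × 10.7692 × 7 = 37.69.

37.69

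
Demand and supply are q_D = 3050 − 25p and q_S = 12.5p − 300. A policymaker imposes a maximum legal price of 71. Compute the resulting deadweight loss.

In inverse form: demand p = 122 − 0.04q, supply p = 24 + 0.08q.
Competitive equilibrium: 122 − 0.04q = 24 + 0.08q → q* = 816.6667, p* = 89.3333.
At the ceiling p = 71, quantity supplied = (71 − 24)/0.08 = 587.5.
Willingness to pay at q' = 587.5: 122 − 0.04·587.5 = 98.5.
Δq = 816.6667 − 587.5 = 229.1667; wedge = 98.5 − 71 = 27.5.
Welfare loss = ½ × 229.1667 × 27.5 = 3151.04.

3151.04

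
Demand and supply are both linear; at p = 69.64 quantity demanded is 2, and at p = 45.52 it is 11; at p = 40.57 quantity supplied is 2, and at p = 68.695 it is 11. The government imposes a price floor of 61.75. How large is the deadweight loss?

Demand slope = (45.52 − 69.64)/(11 − 2) = −2.68, so p = 75 − 2.68q.
Supply slope = (68.695 − 40.57)/(11 − 2) = 3.125, so p = 34.32 + 3.125q.
Competitive equilibrium: 75 − 2.68q = 34.32 + 3.125q → q* = 7.0078, p* = 56.2192.
At the floor p = 61.75, quantity demanded = (75 − 61.75)/2.68 = 4.944.
Sellers' marginal cost at q' = 4.944: 34.32 + 3.125·4.944 = 49.77.
Δq = 7.0078 − 4.944 = 2.0638; wedge = 61.75 − 49.77 = 11.98.
Deadweight loss = ½ × 2.0638 × 11.98 = 12.36.

12.36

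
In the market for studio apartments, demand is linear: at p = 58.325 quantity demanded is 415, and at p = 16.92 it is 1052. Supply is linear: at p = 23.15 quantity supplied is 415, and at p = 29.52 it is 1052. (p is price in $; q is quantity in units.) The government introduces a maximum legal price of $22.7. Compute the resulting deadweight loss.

$9907.35

Demand slope = (16.92 − 58.325)/(1052 − 415) = −0.065, so p = 85.3 − 0.065q.
Supply slope = (29.52 − 23.15)/(1052 − 415) = 0.01, so p = 19 + 0.01q.
Competitive equilibrium: 85.3 − 0.065q = 19 + 0.01q → q* = 884, p* = 27.84.
At the ceiling p = 22.7, quantity supplied = (22.7 − 19)/0.01 = 370.
Willingness to pay at q' = 370: 85.3 − 0.065·370 = 61.25.
Δq = 884 − 370 = 514; wedge = 61.25 − 22.7 = 38.55.
Deadweight loss = ½ × 514 × 38.55 = $9907.35.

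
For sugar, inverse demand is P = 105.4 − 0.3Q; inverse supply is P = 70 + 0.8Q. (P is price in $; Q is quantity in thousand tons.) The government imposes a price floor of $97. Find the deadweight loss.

Competitive equilibrium: 105.4 − 0.3Q = 70 + 0.8Q → Q* = 32.1818, P* = 95.7455.
At the floor P = 97, quantity demanded = (105.4 − 97)/0.3 = 28.
Sellers' marginal cost at Q' = 28: 70 + 0.8·28 = 92.4.
ΔQ = 32.1818 − 28 = 4.1818; wedge = 97 − 92.4 = 4.6.
DWL = ½ × 4.1818 × 4.6 = $9.62 thousand.

$9.62 thousand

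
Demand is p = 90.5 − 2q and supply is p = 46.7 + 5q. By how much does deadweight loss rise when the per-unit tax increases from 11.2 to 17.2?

Competitive equilibrium: 90.5 − 2q = 46.7 + 5q → q* = 6.2571, p* = 77.9857.
For a per-unit tax t: Δq = t/7, so DWL = ½·t·(t/7) = t²/14.
At t = 11.2: DWL = 8.96. At t = 17.2: DWL = 21.131.
Increase = 21.131 − 8.96 = 12.17.

12.17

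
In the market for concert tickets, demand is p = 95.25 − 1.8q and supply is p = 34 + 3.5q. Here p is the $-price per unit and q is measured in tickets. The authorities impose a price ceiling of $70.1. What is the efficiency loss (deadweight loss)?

$4.09

Competitive equilibrium: 95.25 − 1.8q = 34 + 3.5q → q* = 11.5566, p* = 74.4481.
At the ceiling p = 70.1, quantity supplied = (70.1 − 34)/3.5 = 10.3143.
Willingness to pay at q' = 10.3143: 95.25 − 1.8·10.3143 = 76.6843.
Δq = 11.5566 − 10.3143 = 1.2423; wedge = 76.6843 − 70.1 = 6.5843.
DWL = ½ × 1.2423 × 6.5843 = $4.09.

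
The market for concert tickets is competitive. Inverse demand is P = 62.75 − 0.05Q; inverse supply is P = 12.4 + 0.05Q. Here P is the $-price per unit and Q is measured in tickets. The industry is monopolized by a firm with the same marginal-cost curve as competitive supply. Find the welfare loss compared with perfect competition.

$1408.40

Competitive equilibrium: 62.75 − 0.05Q = 12.4 + 0.05Q → Q* = 503.5, P* = 37.575.
Marginal revenue: MR = 62.75 − 0.1Q. Set MR = MC: 62.75 − 0.1Q = 12.4 + 0.05Q → Q_m = 335.66667.
Price P_m = 62.75 − 0.05·335.66667 = 45.96667; MC(Q_m) = 12.4 + 0.05·335.66667 = 29.18333.
Competitive Q* = 503.5, so ΔQ = 167.83333; wedge = 45.96667 − 29.18333 = 16.78334.
DWL = ½ × 167.83333 × 16.78334 = $1408.40.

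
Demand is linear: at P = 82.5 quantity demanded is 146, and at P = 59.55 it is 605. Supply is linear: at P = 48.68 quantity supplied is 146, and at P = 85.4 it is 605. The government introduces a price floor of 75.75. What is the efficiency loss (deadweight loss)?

1018.13

Demand slope = (59.55 − 82.5)/(605 − 146) = −0.05, so P = 89.8 − 0.05Q.
Supply slope = (85.4 − 48.68)/(605 − 146) = 0.08, so P = 37 + 0.08Q.
Competitive equilibrium: 89.8 − 0.05Q = 37 + 0.08Q → Q* = 406.1538, P* = 69.4923.
At the floor P = 75.75, quantity demanded = (89.8 − 75.75)/0.05 = 281.
Sellers' marginal cost at Q' = 281: 37 + 0.08·281 = 59.48.
ΔQ = 406.1538 − 281 = 125.1538; wedge = 75.75 − 59.48 = 16.27.
Welfare loss = ½ × 125.1538 × 16.27 = 1018.13.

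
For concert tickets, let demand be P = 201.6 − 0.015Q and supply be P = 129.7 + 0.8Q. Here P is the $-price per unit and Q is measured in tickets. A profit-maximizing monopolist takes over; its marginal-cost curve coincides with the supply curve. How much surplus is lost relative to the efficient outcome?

Competitive equilibrium: 201.6 − 0.015Q = 129.7 + 0.8Q → Q* = 88.2209, P* = 200.2767.
Marginal revenue: MR = 201.6 − 0.03Q. Set MR = MC: 201.6 − 0.03Q = 129.7 + 0.8Q → Q_m = 86.6265.
Price P_m = 201.6 − 0.015·86.6265 = 200.3006; MC(Q_m) = 129.7 + 0.8·86.6265 = 199.0012.
Competitive Q* = 88.2209, so ΔQ = 1.5944; wedge = 200.3006 − 199.0012 = 1.2994.
Deadweight loss = ½ × 1.5944 × 1.2994 = $1.04.

$1.04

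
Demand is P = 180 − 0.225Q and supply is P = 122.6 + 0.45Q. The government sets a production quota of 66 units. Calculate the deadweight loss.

Competitive equilibrium: 180 − 0.225Q = 122.6 + 0.45Q → Q* = 85.037, P* = 160.8667.
At Q = 66: demand price = 180 − 0.225·66 = 165.15; supply price = 122.6 + 0.45·66 = 152.3.
ΔQ = 85.037 − 66 = 19.037; wedge = 165.15 − 152.3 = 12.85.
Deadweight loss = ½ × 19.037 × 12.85 = 122.31.

122.31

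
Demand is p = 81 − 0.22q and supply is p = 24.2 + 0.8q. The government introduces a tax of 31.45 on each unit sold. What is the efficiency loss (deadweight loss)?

484.85

Competitive equilibrium: 81 − 0.22q = 24.2 + 0.8q → q* = 55.68627, p* = 68.74902.
With the tax, the buyer price exceeds the seller price by 31.45: (81 − 0.22q) − (24.2 + 0.8q) = 31.45 → q' = 24.85294.
Δq = 55.68627 − 24.85294 = 30.83333; the wedge equals the tax, 31.45.
DWL = ½ × 30.83333 × 31.45 = 484.85.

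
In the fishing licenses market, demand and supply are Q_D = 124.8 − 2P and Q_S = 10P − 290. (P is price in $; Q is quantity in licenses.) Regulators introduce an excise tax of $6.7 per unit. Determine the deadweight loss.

$37.41

In inverse form: demand P = 62.4 − 0.5Q, supply P = 29 + 0.1Q.
Competitive equilibrium: 62.4 − 0.5Q = 29 + 0.1Q → Q* = 55.6667, P* = 34.5667.
With the tax, the buyer price exceeds the seller price by 6.7: (62.4 − 0.5Q) − (29 + 0.1Q) = 6.7 → Q' = 44.5.
ΔQ = 55.6667 − 44.5 = 11.1667; the wedge equals the tax, 6.7.
DWL = ½ × 11.1667 × 6.7 = $37.41.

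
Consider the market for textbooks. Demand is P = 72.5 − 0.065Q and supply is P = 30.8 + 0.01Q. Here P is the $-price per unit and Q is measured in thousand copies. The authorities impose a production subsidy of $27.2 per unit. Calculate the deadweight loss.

Competitive equilibrium: 72.5 − 0.065Q = 30.8 + 0.01Q → Q* = 556, P* = 36.36.
The subsidy lowers effective supply by 27.2: P = 3.6 + 0.01Q.
New quantity: 72.5 − 0.065Q = 3.6 + 0.01Q → Q' = 918.6667.
Overproduction ΔQ = 918.6667 − 556 = 362.6667; wedge = subsidy = 27.2.
The triangle = ½ × 362.6667 × 27.2 = $4932.27 thousand.

$4932.27 thousand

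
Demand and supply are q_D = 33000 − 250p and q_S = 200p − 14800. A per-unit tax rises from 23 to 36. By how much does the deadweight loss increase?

42611.11

In inverse form: demand p = 132 − 0.004q, supply p = 74 + 0.005q.
Competitive equilibrium: 132 − 0.004q = 74 + 0.005q → q* = 6444.4444, p* = 106.2222.
For a per-unit tax t: Δq = t/0.009, so DWL = ½·t·(t/0.009) = t²/0.018.
At t = 23: DWL = 29388.889. At t = 36: DWL = 72000.
Increase = 72000 − 29388.889 = 42611.11.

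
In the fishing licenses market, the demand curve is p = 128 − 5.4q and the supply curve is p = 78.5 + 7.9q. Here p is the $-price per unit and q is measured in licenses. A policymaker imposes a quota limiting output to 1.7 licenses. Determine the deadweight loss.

Competitive equilibrium: 128 − 5.4q = 78.5 + 7.9q → q* = 3.7218, p* = 107.9023.
At q = 1.7: demand price = 128 − 5.4·1.7 = 118.82; supply price = 78.5 + 7.9·1.7 = 91.93.
Δq = 3.7218 − 1.7 = 2.0218; wedge = 118.82 − 91.93 = 26.89.
Welfare loss = ½ × 2.0218 × 26.89 = $27.18.

$27.18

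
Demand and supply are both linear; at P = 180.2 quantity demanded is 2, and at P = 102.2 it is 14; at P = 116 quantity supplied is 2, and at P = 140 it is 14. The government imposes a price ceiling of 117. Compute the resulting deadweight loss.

211.41

Demand slope = (102.2 − 180.2)/(14 − 2) = −6.5, so P = 193.2 − 6.5Q.
Supply slope = (140 − 116)/(14 − 2) = 2, so P = 112 + 2Q.
Competitive equilibrium: 193.2 − 6.5Q = 112 + 2Q → Q* = 9.5529, P* = 131.1059.
At the ceiling P = 117, quantity supplied = (117 − 112)/2 = 2.5.
Willingness to pay at Q' = 2.5: 193.2 − 6.5·2.5 = 176.95.
ΔQ = 9.5529 − 2.5 = 7.0529; wedge = 176.95 − 117 = 59.95.
DWL = ½ × 7.0529 × 59.95 = 211.41.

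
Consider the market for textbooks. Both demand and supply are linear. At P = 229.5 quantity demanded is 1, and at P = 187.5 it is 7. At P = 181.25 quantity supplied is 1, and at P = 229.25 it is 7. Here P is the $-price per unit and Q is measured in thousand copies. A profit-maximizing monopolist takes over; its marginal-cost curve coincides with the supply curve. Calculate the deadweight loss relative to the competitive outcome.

Demand slope = (187.5 − 229.5)/(7 − 1) = −7, so P = 236.5 − 7Q.
Supply slope = (229.25 − 181.25)/(7 − 1) = 8, so P = 173.25 + 8Q.
Competitive equilibrium: 236.5 − 7Q = 173.25 + 8Q → Q* = 4.2167, P* = 206.9833.
Marginal revenue: MR = 236.5 − 14Q. Set MR = MC: 236.5 − 14Q = 173.25 + 8Q → Q_m = 2.875.
Price P_m = 236.5 − 7·2.875 = 216.375; MC(Q_m) = 173.25 + 8·2.875 = 196.25.
Competitive Q* = 4.2167, so ΔQ = 1.3417; wedge = 216.375 − 196.25 = 20.125.
Welfare loss = ½ × 1.3417 × 20.125 = $13.50 thousand.

$13.50 thousand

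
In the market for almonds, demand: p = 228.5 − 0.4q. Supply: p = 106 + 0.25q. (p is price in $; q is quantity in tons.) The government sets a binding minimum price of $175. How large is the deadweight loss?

$972.84

Competitive equilibrium: 228.5 − 0.4q = 106 + 0.25q → q* = 188.4615, p* = 153.1154.
At the floor p = 175, quantity demanded = (228.5 − 175)/0.4 = 133.75.
Sellers' marginal cost at q' = 133.75: 106 + 0.25·133.75 = 139.4375.
Δq = 188.4615 − 133.75 = 54.7115; wedge = 175 − 139.4375 = 35.5625.
DWL = ½ × 54.7115 × 35.5625 = $972.84.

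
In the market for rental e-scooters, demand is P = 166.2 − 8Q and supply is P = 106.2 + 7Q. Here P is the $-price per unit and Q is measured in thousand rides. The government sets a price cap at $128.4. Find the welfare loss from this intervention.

$5.15 thousand

Competitive equilibrium: 166.2 − 8Q = 106.2 + 7Q → Q* = 4, P* = 134.2.
At the ceiling P = 128.4, quantity supplied = (128.4 − 106.2)/7 = 3.1714.
Willingness to pay at Q' = 3.1714: 166.2 − 8·3.1714 = 140.8288.
ΔQ = 4 − 3.1714 = 0.8286; wedge = 140.8288 − 128.4 = 12.4288.
The triangle = ½ × 0.8286 × 12.4288 = $5.15 thousand.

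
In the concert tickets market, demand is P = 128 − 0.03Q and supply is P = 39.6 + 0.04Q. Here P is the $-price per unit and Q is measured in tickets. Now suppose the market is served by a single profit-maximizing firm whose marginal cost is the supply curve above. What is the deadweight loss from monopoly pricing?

Competitive equilibrium: 128 − 0.03Q = 39.6 + 0.04Q → Q* = 1262.8571, P* = 90.1143.
Marginal revenue: MR = 128 − 0.06Q. Set MR = MC: 128 − 0.06Q = 39.6 + 0.04Q → Q_m = 884.
Price P_m = 128 − 0.03·884 = 101.48; MC(Q_m) = 39.6 + 0.04·884 = 74.96.
Competitive Q* = 1262.8571, so ΔQ = 378.8571; wedge = 101.48 − 74.96 = 26.52.
Welfare loss = ½ × 378.8571 × 26.52 = $5023.65.

$5023.65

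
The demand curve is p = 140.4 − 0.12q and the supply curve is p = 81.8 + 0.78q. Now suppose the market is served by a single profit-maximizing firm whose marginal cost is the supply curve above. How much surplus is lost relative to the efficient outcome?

Competitive equilibrium: 140.4 − 0.12q = 81.8 + 0.78q → q* = 65.1111, p* = 132.5867.
Marginal revenue: MR = 140.4 − 0.24q. Set MR = MC: 140.4 − 0.24q = 81.8 + 0.78q → q_m = 57.451.
Price p_m = 140.4 − 0.12·57.451 = 133.5059; MC(q_m) = 81.8 + 0.78·57.451 = 126.6118.
Competitive q* = 65.1111, so Δq = 7.6601; wedge = 133.5059 − 126.6118 = 6.8941.
Deadweight loss = ½ × 7.6601 × 6.8941 = 26.40.

26.40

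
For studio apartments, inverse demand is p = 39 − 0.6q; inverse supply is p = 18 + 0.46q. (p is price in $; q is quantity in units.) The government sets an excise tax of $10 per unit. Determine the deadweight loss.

$47.17

Competitive equilibrium: 39 − 0.6q = 18 + 0.46q → q* = 19.8113, p* = 27.1132.
With the tax, the buyer price exceeds the seller price by 10: (39 − 0.6q) − (18 + 0.46q) = 10 → q' = 10.3774.
Δq = 19.8113 − 10.3774 = 9.4339; the wedge equals the tax, 10.
The triangle = ½ × 9.4339 × 10 = $47.17.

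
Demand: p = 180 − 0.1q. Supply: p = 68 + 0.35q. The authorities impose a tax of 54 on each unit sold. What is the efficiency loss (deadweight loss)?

3240

Competitive equilibrium: 180 − 0.1q = 68 + 0.35q → q* = 248.8889, p* = 155.1111.
With the tax, the buyer price exceeds the seller price by 54: (180 − 0.1q) − (68 + 0.35q) = 54 → q' = 128.8889.
Δq = 248.8889 − 128.8889 = 120; the wedge equals the tax, 54.
The triangle = ½ × 120 × 54 = 3240.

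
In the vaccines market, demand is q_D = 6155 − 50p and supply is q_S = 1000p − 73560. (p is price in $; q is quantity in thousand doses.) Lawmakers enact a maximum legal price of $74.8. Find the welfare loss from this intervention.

In inverse form: demand p = 123.1 − 0.02q, supply p = 73.56 + 0.001q.
Competitive equilibrium: 123.1 − 0.02q = 73.56 + 0.001q → q* = 2359.0476, p* = 75.919.
At the ceiling p = 74.8, quantity supplied = (74.8 − 73.56)/0.001 = 1240.
Willingness to pay at q' = 1240: 123.1 − 0.02·1240 = 98.3.
Δq = 2359.0476 − 1240 = 1119.0476; wedge = 98.3 − 74.8 = 23.5.
Welfare loss = ½ × 1119.0476 × 23.5 = $13148.81 thousand.

$13148.81 thousand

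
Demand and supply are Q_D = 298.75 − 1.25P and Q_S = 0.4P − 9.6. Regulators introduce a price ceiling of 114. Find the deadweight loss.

1402.19

In inverse form: demand P = 239 − 0.8Q, supply P = 24 + 2.5Q.
Competitive equilibrium: 239 − 0.8Q = 24 + 2.5Q → Q* = 65.1515, P* = 186.8788.
At the ceiling P = 114, quantity supplied = (114 − 24)/2.5 = 36.
Willingness to pay at Q' = 36: 239 − 0.8·36 = 210.2.
ΔQ = 65.1515 − 36 = 29.1515; wedge = 210.2 − 114 = 96.2.
The triangle = ½ × 29.1515 × 96.2 = 1402.19.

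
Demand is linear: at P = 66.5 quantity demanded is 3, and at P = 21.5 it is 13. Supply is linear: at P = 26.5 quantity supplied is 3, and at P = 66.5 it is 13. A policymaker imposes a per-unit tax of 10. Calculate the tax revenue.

65.29

Demand slope = (21.5 − 66.5)/(13 − 3) = −4.5, so P = 80 − 4.5Q.
Supply slope = (66.5 − 26.5)/(13 − 3) = 4, so P = 14.5 + 4Q.
Competitive equilibrium: 80 − 4.5Q = 14.5 + 4Q → Q* = 7.7059, P* = 45.3235.
With the tax, the buyer price exceeds the seller price by 10: (80 − 4.5Q) − (14.5 + 4Q) = 10 → Q' = 6.5294.
Tax revenue = 10 × 6.5294 = 65.29.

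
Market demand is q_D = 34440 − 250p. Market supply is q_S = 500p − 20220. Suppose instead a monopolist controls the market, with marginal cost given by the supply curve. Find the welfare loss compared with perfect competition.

In inverse form: demand p = 137.76 − 0.004q, supply p = 40.44 + 0.002q.
Competitive equilibrium: 137.76 − 0.004q = 40.44 + 0.002q → q* = 16220, p* = 72.88.
Marginal revenue: MR = 137.76 − 0.008q. Set MR = MC: 137.76 − 0.008q = 40.44 + 0.002q → q_m = 9732.
Price p_m = 137.76 − 0.004·9732 = 98.832; MC(q_m) = 40.44 + 0.002·9732 = 59.904.
Competitive q* = 16220, so Δq = 6488; wedge = 98.832 − 59.904 = 38.928.
The triangle = ½ × 6488 × 38.928 = 126282.432.

126282.432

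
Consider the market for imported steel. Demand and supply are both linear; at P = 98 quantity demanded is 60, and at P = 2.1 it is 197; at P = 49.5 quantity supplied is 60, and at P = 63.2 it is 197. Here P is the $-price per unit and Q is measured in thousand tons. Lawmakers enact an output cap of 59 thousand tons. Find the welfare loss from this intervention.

$1519.06 thousand

Demand slope = (2.1 − 98)/(197 − 60) = −0.7, so P = 140 − 0.7Q.
Supply slope = (63.2 − 49.5)/(197 − 60) = 0.1, so P = 43.5 + 0.1Q.
Competitive equilibrium: 140 − 0.7Q = 43.5 + 0.1Q → Q* = 120.625, P* = 55.5625.
At Q = 59: demand price = 140 − 0.7·59 = 98.7; supply price = 43.5 + 0.1·59 = 49.4.
ΔQ = 120.625 − 59 = 61.625; wedge = 98.7 − 49.4 = 49.3.
The triangle = ½ × 61.625 × 49.3 = $1519.06 thousand.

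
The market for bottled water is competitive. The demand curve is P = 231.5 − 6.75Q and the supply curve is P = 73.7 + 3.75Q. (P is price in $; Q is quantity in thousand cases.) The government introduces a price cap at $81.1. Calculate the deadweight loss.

$894.81 thousand

Competitive equilibrium: 231.5 − 6.75Q = 73.7 + 3.75Q → Q* = 15.0286, P* = 130.0571.
At the ceiling P = 81.1, quantity supplied = (81.1 − 73.7)/3.75 = 1.9733.
Willingness to pay at Q' = 1.9733: 231.5 − 6.75·1.9733 = 218.1802.
ΔQ = 15.0286 − 1.9733 = 13.0553; wedge = 218.1802 − 81.1 = 137.0802.
Deadweight loss = ½ × 13.0553 × 137.0802 = $894.81 thousand.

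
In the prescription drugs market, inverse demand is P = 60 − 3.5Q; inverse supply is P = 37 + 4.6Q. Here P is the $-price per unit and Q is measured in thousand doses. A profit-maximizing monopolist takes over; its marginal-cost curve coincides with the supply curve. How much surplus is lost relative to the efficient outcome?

Competitive equilibrium: 60 − 3.5Q = 37 + 4.6Q → Q* = 2.8395, P* = 50.0617.
Marginal revenue: MR = 60 − 7Q. Set MR = MC: 60 − 7Q = 37 + 4.6Q → Q_m = 1.9828.
Price P_m = 60 − 3.5·1.9828 = 53.0602; MC(Q_m) = 37 + 4.6·1.9828 = 46.1209.
Competitive Q* = 2.8395, so ΔQ = 0.8567; wedge = 53.0602 − 46.1209 = 6.9393.
DWL = ½ × 0.8567 × 6.9393 = $2.97 thousand.

$2.97 thousand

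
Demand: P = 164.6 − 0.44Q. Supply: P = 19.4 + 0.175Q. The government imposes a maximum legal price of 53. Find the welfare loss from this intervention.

597.96

Competitive equilibrium: 164.6 − 0.44Q = 19.4 + 0.175Q → Q* = 236.0976, P* = 60.7171.
At the ceiling P = 53, quantity supplied = (53 − 19.4)/0.175 = 192.
Willingness to pay at Q' = 192: 164.6 − 0.44·192 = 80.12.
ΔQ = 236.0976 − 192 = 44.0976; wedge = 80.12 − 53 = 27.12.
Welfare loss = ½ × 44.0976 × 27.12 = 597.96.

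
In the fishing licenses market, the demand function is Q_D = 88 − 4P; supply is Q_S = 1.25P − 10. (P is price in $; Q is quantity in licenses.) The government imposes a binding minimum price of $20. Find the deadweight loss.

In inverse form: demand P = 22 − 0.25Q, supply P = 8 + 0.8Q.
Competitive equilibrium: 22 − 0.25Q = 8 + 0.8Q → Q* = 13.3333, P* = 18.6667.
At the floor P = 20, quantity demanded = (22 − 20)/0.25 = 8.
Sellers' marginal cost at Q' = 8: 8 + 0.8·8 = 14.4.
ΔQ = 13.3333 − 8 = 5.3333; wedge = 20 − 14.4 = 5.6.
The triangle = ½ × 5.3333 × 5.6 = $14.93.

$14.93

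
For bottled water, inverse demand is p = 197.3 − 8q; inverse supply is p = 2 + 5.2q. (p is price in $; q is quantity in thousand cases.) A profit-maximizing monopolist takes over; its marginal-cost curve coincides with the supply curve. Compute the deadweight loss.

$205.74 thousand

Competitive equilibrium: 197.3 − 8q = 2 + 5.2q → q* = 14.79545, p* = 78.93636.
Marginal revenue: MR = 197.3 − 16q. Set MR = MC: 197.3 − 16q = 2 + 5.2q → q_m = 9.21226.
Price p_m = 197.3 − 8·9.21226 = 123.60192; MC(q_m) = 2 + 5.2·9.21226 = 49.90375.
Competitive q* = 14.79545, so Δq = 5.58319; wedge = 123.60192 − 49.90375 = 73.69817.
The triangle = ½ × 5.58319 × 73.69817 = $205.74 thousand.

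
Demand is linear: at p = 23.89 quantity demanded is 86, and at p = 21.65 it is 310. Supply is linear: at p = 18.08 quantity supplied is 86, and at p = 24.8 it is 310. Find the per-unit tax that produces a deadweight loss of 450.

6

Demand slope = (21.65 − 23.89)/(310 − 86) = −0.01, so p = 24.75 − 0.01q.
Supply slope = (24.8 − 18.08)/(310 − 86) = 0.03, so p = 15.5 + 0.03q.
Competitive equilibrium: 24.75 − 0.01q = 15.5 + 0.03q → q* = 231.25, p* = 22.4375.
A tax t gives Δq = t/0.04 and wedge t, so DWL = t²/0.08.
t²/0.08 = 450 → t² = 36 → t = 6.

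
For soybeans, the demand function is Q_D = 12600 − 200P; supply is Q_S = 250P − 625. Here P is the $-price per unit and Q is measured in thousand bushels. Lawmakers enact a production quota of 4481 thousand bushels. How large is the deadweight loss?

In inverse form: demand P = 63 − 0.005Q, supply P = 2.5 + 0.004Q.
Competitive equilibrium: 63 − 0.005Q = 2.5 + 0.004Q → Q* = 6722.2222, P* = 29.3889.
At Q = 4481: demand price = 63 − 0.005·4481 = 40.595; supply price = 2.5 + 0.004·4481 = 20.424.
ΔQ = 6722.2222 − 4481 = 2241.2222; wedge = 40.595 − 20.424 = 20.171.
Welfare loss = ½ × 2241.2222 × 20.171 = $22603.85 thousand.

$22603.85 thousand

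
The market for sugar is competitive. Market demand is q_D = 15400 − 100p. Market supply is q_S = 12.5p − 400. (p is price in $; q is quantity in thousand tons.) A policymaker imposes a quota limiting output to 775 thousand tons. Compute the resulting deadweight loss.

$15167.01 thousand

In inverse form: demand p = 154 − 0.01q, supply p = 32 + 0.08q.
Competitive equilibrium: 154 − 0.01q = 32 + 0.08q → q* = 1355.55556, p* = 140.44444.
At q = 775: demand price = 154 − 0.01·775 = 146.25; supply price = 32 + 0.08·775 = 94.
Δq = 1355.55556 − 775 = 580.55556; wedge = 146.25 − 94 = 52.25.
Welfare loss = ½ × 580.55556 × 52.25 = $15167.01 thousand.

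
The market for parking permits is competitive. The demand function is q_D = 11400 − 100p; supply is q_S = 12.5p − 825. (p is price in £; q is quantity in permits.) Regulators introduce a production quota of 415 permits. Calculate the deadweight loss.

£630.125

In inverse form: demand p = 114 − 0.01q, supply p = 66 + 0.08q.
Competitive equilibrium: 114 − 0.01q = 66 + 0.08q → q* = 533.3333, p* = 108.6667.
At q = 415: demand price = 114 − 0.01·415 = 109.85; supply price = 66 + 0.08·415 = 99.2.
Δq = 533.3333 − 415 = 118.3333; wedge = 109.85 − 99.2 = 10.65.
Welfare loss = ½ × 118.3333 × 10.65 = £630.125.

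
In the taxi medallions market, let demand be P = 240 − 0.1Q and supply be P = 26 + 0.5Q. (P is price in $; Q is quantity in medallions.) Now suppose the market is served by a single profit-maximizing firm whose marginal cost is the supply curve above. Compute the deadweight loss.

Competitive equilibrium: 240 − 0.1Q = 26 + 0.5Q → Q* = 356.6667, P* = 204.3333.
Marginal revenue: MR = 240 − 0.2Q. Set MR = MC: 240 − 0.2Q = 26 + 0.5Q → Q_m = 305.7143.
Price P_m = 240 − 0.1·305.7143 = 209.4286; MC(Q_m) = 26 + 0.5·305.7143 = 178.8572.
Competitive Q* = 356.6667, so ΔQ = 50.9524; wedge = 209.4286 − 178.8572 = 30.5714.
Deadweight loss = ½ × 50.9524 × 30.5714 = $778.84.

$778.84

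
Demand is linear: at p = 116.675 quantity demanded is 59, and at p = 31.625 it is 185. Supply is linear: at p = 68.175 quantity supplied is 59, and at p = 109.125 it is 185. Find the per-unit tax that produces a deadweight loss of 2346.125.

68.5

Demand slope = (31.625 − 116.675)/(185 − 59) = −0.675, so p = 156.5 − 0.675q.
Supply slope = (109.125 − 68.175)/(185 − 59) = 0.325, so p = 49 + 0.325q.
Competitive equilibrium: 156.5 − 0.675q = 49 + 0.325q → q* = 107.5, p* = 83.9375.
A tax t gives Δq = t/1 and wedge t, so DWL = t²/2.
t²/2 = 2346.125 → t² = 4692.25 → t = 68.5.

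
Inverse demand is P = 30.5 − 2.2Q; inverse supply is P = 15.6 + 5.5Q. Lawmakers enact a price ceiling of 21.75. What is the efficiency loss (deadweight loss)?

2.57

Competitive equilibrium: 30.5 − 2.2Q = 15.6 + 5.5Q → Q* = 1.9351, P* = 26.2429.
At the ceiling P = 21.75, quantity supplied = (21.75 − 15.6)/5.5 = 1.1182.
Willingness to pay at Q' = 1.1182: 30.5 − 2.2·1.1182 = 28.04.
ΔQ = 1.9351 − 1.1182 = 0.8169; wedge = 28.04 − 21.75 = 6.29.
The triangle = ½ × 0.8169 × 6.29 = 2.57.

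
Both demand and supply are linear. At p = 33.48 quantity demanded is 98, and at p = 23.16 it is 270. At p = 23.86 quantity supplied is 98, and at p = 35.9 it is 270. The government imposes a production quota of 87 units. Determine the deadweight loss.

Demand slope = (23.16 − 33.48)/(270 − 98) = −0.06, so p = 39.36 − 0.06q.
Supply slope = (35.9 − 23.86)/(270 − 98) = 0.07, so p = 17 + 0.07q.
Competitive equilibrium: 39.36 − 0.06q = 17 + 0.07q → q* = 172, p* = 29.04.
At q = 87: demand price = 39.36 − 0.06·87 = 34.14; supply price = 17 + 0.07·87 = 23.09.
Δq = 172 − 87 = 85; wedge = 34.14 − 23.09 = 11.05.
DWL = ½ × 85 × 11.05 = 469.625.

469.625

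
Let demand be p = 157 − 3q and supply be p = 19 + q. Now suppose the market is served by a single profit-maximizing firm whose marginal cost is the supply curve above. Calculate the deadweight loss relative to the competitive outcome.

437.23

Competitive equilibrium: 157 − 3q = 19 + q → q* = 34.5, p* = 53.5.
Marginal revenue: MR = 157 − 6q. Set MR = MC: 157 − 6q = 19 + q → q_m = 19.7143.
Price p_m = 157 − 3·19.7143 = 97.8571; MC(q_m) = 19 + 1·19.7143 = 38.7143.
Competitive q* = 34.5, so Δq = 14.7857; wedge = 97.8571 − 38.7143 = 59.1428.
The triangle = ½ × 14.7857 × 59.1428 = 437.23.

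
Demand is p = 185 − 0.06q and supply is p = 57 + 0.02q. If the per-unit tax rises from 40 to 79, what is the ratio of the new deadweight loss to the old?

Competitive equilibrium: 185 − 0.06q = 57 + 0.02q → q* = 1600, p* = 89.
For a per-unit tax t: Δq = t/0.08, so DWL = ½·t·(t/0.08) = t²/0.16.
At t = 40: DWL = 10000. At t = 79: DWL = 39006.25.
Ratio = (79/40)² = 3.901.

3.901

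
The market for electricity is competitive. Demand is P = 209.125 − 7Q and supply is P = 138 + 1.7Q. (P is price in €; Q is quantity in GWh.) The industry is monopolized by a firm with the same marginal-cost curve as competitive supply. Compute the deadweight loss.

€57.80

Competitive equilibrium: 209.125 − 7Q = 138 + 1.7Q → Q* = 8.17529, P* = 151.89799.
Marginal revenue: MR = 209.125 − 14Q. Set MR = MC: 209.125 − 14Q = 138 + 1.7Q → Q_m = 4.53025.
Price P_m = 209.125 − 7·4.53025 = 177.41325; MC(Q_m) = 138 + 1.7·4.53025 = 145.70143.
Competitive Q* = 8.17529, so ΔQ = 3.64504; wedge = 177.41325 − 145.70143 = 31.71182.
Deadweight loss = ½ × 3.64504 × 31.71182 = €57.80.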